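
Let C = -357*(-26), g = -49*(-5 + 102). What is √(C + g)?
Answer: √4529 ≈ 67.298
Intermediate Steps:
g = -4753 (g = -49*97 = -4753)
C = 9282
√(C + g) = √(9282 - 4753) = √4529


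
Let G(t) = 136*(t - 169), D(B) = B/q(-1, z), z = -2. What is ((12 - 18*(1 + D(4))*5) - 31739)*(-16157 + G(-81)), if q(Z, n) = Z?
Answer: 1577788749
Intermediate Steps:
D(B) = -B (D(B) = B/(-1) = B*(-1) = -B)
G(t) = -22984 + 136*t (G(t) = 136*(-169 + t) = -22984 + 136*t)
((12 - 18*(1 + D(4))*5) - 31739)*(-16157 + G(-81)) = ((12 - 18*(1 - 1*4)*5) - 31739)*(-16157 + (-22984 + 136*(-81))) = ((12 - 18*(1 - 4)*5) - 31739)*(-16157 + (-22984 - 11016)) = ((12 - (-54)*5) - 31739)*(-16157 - 34000) = ((12 - 18*(-15)) - 31739)*(-50157) = ((12 + 270) - 31739)*(-50157) = (282 - 31739)*(-50157) = -31457*(-50157) = 1577788749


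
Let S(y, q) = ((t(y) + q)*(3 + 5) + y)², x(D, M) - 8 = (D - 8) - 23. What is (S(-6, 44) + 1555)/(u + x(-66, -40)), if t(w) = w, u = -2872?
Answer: -90359/2961 ≈ -30.516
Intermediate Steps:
x(D, M) = -23 + D (x(D, M) = 8 + ((D - 8) - 23) = 8 + ((-8 + D) - 23) = 8 + (-31 + D) = -23 + D)
S(y, q) = (8*q + 9*y)² (S(y, q) = ((y + q)*(3 + 5) + y)² = ((q + y)*8 + y)² = ((8*q + 8*y) + y)² = (8*q + 9*y)²)
(S(-6, 44) + 1555)/(u + x(-66, -40)) = ((8*44 + 9*(-6))² + 1555)/(-2872 + (-23 - 66)) = ((352 - 54)² + 1555)/(-2872 - 89) = (298² + 1555)/(-2961) = (88804 + 1555)*(-1/2961) = 90359*(-1/2961) = -90359/2961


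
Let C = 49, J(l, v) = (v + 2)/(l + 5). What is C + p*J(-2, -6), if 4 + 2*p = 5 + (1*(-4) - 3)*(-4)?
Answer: 89/3 ≈ 29.667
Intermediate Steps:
J(l, v) = (2 + v)/(5 + l)
p = 29/2 (p = -2 + (5 + (1*(-4) - 3)*(-4))/2 = -2 + (5 + (-4 - 3)*(-4))/2 = -2 + (5 - 7*(-4))/2 = -2 + (5 + 28)/2 = -2 + (1/2)*33 = -2 + 33/2 = 29/2 ≈ 14.500)
C + p*J(-2, -6) = 49 + 29*((2 - 6)/(5 - 2))/2 = 49 + 29*(-4/3)/2 = 49 + 29*((1/3)*(-4))/2 = 49 + (29/2)*(-4/3) = 49 - 58/3 = 89/3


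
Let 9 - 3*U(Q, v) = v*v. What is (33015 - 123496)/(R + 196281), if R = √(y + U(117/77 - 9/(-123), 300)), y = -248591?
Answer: -17759701161/38526509549 + 180962*I*√69647/38526509549 ≈ -0.46097 + 0.0012396*I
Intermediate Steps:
U(Q, v) = 3 - v²/3 (U(Q, v) = 3 - v*v/3 = 3 - v²/3)
R = 2*I*√69647 (R = √(-248591 + (3 - ⅓*300²)) = √(-248591 + (3 - ⅓*90000)) = √(-248591 + (3 - 30000)) = √(-248591 - 29997) = √(-278588) = 2*I*√69647 ≈ 527.81*I)
(33015 - 123496)/(R + 196281) = (33015 - 123496)/(2*I*√69647 + 196281) = -90481/(196281 + 2*I*√69647)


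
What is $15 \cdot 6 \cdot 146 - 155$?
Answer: $12985$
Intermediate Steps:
$15 \cdot 6 \cdot 146 - 155 = 90 \cdot 146 - 155 = 13140 - 155 = 12985$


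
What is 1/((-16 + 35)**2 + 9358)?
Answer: 1/9719 ≈ 0.00010289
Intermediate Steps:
1/((-16 + 35)**2 + 9358) = 1/(19**2 + 9358) = 1/(361 + 9358) = 1/9719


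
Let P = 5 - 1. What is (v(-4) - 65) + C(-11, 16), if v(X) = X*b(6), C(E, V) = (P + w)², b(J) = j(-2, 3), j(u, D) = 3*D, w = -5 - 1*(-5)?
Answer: -85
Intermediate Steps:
w = 0 (w = -5 + 5 = 0)
P = 4
b(J) = 9 (b(J) = 3*3 = 9)
C(E, V) = 16 (C(E, V) = (4 + 0)² = 4² = 16)
v(X) = 9*X (v(X) = X*9 = 9*X)
(v(-4) - 65) + C(-11, 16) = (9*(-4) - 65) + 16 = (-36 - 65) + 16 = -101 + 16 = -85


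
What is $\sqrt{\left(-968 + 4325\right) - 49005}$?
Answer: $12 i \sqrt{317} \approx 213.65 i$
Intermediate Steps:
$\sqrt{\left(-968 + 4325\right) - 49005} = \sqrt{3357 - 49005} = \sqrt{-45648} = 12 i \sqrt{317}$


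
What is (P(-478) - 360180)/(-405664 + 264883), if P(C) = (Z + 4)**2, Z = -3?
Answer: 360179/140781 ≈ 2.5584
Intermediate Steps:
P(C) = 1 (P(C) = (-3 + 4)**2 = 1**2 = 1)
(P(-478) - 360180)/(-405664 + 264883) = (1 - 360180)/(-405664 + 264883) = -360179/(-140781) = -360179*(-1/140781) = 360179/140781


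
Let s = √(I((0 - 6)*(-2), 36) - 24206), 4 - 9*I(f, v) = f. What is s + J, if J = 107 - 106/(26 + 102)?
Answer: 6795/64 + I*√217862/3 ≈ 106.17 + 155.59*I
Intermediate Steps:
I(f, v) = 4/9 - f/9
s = I*√217862/3 (s = √((4/9 - (0 - 6)*(-2)/9) - 24206) = √((4/9 - (-2)*(-2)/3) - 24206) = √((4/9 - ⅑*12) - 24206) = √((4/9 - 4/3) - 24206) = √(-8/9 - 24206) = √(-217862/9) = I*√217862/3 ≈ 155.59*I)
J = 6795/64 (J = 107 - 106/128 = 107 + (1/128)*(-106) = 107 - 53/64 = 6795/64 ≈ 106.17)
s + J = I*√217862/3 + 6795/64 = 6795/64 + I*√217862/3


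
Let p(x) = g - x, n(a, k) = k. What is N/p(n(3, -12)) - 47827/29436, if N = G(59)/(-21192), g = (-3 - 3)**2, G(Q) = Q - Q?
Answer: -47827/29436 ≈ -1.6248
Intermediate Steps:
G(Q) = 0
g = 36 (g = (-6)**2 = 36)
p(x) = 36 - x
N = 0 (N = 0/(-21192) = 0*(-1/21192) = 0)
N/p(n(3, -12)) - 47827/29436 = 0/(36 - 1*(-12)) - 47827/29436 = 0/(36 + 12) - 47827*1/29436 = 0/48 - 47827/29436 = 0*(1/48) - 47827/29436 = 0 - 47827/29436 = -47827/29436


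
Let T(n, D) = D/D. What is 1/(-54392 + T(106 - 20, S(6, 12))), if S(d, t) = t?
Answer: -1/54391 ≈ -1.8385e-5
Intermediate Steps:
T(n, D) = 1
1/(-54392 + T(106 - 20, S(6, 12))) = 1/(-54392 + 1) = 1/(-54391) = -1/54391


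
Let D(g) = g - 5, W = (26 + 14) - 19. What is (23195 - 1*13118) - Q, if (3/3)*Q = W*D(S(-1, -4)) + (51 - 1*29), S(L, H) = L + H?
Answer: 10265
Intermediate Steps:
S(L, H) = H + L
W = 21 (W = 40 - 19 = 21)
D(g) = -5 + g
Q = -188 (Q = 21*(-5 + (-4 - 1)) + (51 - 1*29) = 21*(-5 - 5) + (51 - 29) = 21*(-10) + 22 = -210 + 22 = -188)
(23195 - 1*13118) - Q = (23195 - 1*13118) - 1*(-188) = (23195 - 13118) + 188 = 10077 + 188 = 10265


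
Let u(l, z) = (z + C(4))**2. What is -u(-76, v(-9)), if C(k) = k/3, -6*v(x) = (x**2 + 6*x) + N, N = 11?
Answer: -25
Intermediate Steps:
v(x) = -11/6 - x - x**2/6 (v(x) = -((x**2 + 6*x) + 11)/6 = -(11 + x**2 + 6*x)/6 = -11/6 - x - x**2/6)
C(k) = k/3 (C(k) = k*(1/3) = k/3)
u(l, z) = (4/3 + z)**2 (u(l, z) = (z + (1/3)*4)**2 = (z + 4/3)**2 = (4/3 + z)**2)
-u(-76, v(-9)) = -(4 + 3*(-11/6 - 1*(-9) - 1/6*(-9)**2))**2/9 = -(4 + 3*(-11/6 + 9 - 1/6*81))**2/9 = -(4 + 3*(-11/6 + 9 - 27/2))**2/9 = -(4 + 3*(-19/3))**2/9 = -(4 - 19)**2/9 = -(-15)**2/9 = -225/9 = -1*25 = -25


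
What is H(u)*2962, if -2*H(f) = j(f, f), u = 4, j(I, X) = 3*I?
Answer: -17772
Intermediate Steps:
H(f) = -3*f/2
H(u)*2962 = -3/2*4*2962 = -6*2962 = -17772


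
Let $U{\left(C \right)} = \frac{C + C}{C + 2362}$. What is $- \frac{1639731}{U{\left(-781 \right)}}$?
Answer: $\frac{2592414711}{1562} \approx 1.6597 \cdot 10^{6}$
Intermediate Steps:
$U{\left(C \right)} = \frac{2 C}{2362 + C}$
$- \frac{1639731}{U{\left(-781 \right)}} = - \frac{1639731}{2 \left(-781\right) \frac{1}{2362 - 781}} = - \frac{1639731}{2 \left(-781\right) \frac{1}{1581}} = - \frac{1639731}{- \frac{1562}{1581}} = \left(-1639731\right) \left(- \frac{1581}{1562}\right) = \frac{2592414711}{1562}$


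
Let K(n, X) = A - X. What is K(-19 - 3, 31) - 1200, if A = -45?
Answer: -1276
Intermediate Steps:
K(n, X) = -45 - X
K(-19 - 3, 31) - 1200 = (-45 - 1*31) - 1200 = (-45 - 31) - 1200 = -76 - 1200 = -1276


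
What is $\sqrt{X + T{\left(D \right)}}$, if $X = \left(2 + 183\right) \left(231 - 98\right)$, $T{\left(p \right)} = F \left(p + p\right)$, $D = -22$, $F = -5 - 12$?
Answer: $9 \sqrt{313} \approx 159.23$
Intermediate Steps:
$F = -17$ ($F = -5 - 12 = -17$)
$T{\left(p \right)} = - 34 p$ ($T{\left(p \right)} = - 17 \left(p + p\right) = - 17 \cdot 2 p = - 34 p$)
$X = 24605$ ($X = 185 \cdot 133 = 24605$)
$\sqrt{X + T{\left(D \right)}} = \sqrt{24605 - -748} = \sqrt{24605 + 748} = \sqrt{25353} = 9 \sqrt{313}$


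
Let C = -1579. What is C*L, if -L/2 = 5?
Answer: 15790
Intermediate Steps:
L = -10 (L = -2*5 = -10)
C*L = -1579*(-10) = 15790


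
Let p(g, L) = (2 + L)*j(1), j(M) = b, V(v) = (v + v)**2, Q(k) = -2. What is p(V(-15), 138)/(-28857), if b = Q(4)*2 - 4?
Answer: 1120/28857 ≈ 0.038812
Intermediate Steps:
b = -8 (b = -2*2 - 4 = -4 - 4 = -8)
V(v) = 4*v**2 (V(v) = (2*v)**2 = 4*v**2)
j(M) = -8
p(g, L) = -16 - 8*L (p(g, L) = (2 + L)*(-8) = -16 - 8*L)
p(V(-15), 138)/(-28857) = (-16 - 8*138)/(-28857) = (-16 - 1104)*(-1/28857) = -1120*(-1/28857) = 1120/28857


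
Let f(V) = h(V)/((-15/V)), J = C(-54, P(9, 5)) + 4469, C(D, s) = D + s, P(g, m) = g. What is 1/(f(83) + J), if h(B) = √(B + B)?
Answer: 497700/2201253013 + 1245*√166/4402506026 ≈ 0.00022974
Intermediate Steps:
h(B) = √2*√B (h(B) = √(2*B) = √2*√B)
J = 4424 (J = (-54 + 9) + 4469 = -45 + 4469 = 4424)
f(V) = -√2*V^(3/2)/15 (f(V) = (√2*√V)/((-15/V)) = (√2*√V)*(-V/15) = -√2*V^(3/2)/15)
1/(f(83) + J) = 1/(-√2*83^(3/2)/15 + 4424) = 1/(-√2*83*√83/15 + 4424) = 1/(-83*√166/15 + 4424) = 1/(4424 - 83*√166/15)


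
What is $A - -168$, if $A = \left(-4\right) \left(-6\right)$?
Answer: $192$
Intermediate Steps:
$A = 24$
$A - -168 = 24 - -168 = 24 + 168 = 192$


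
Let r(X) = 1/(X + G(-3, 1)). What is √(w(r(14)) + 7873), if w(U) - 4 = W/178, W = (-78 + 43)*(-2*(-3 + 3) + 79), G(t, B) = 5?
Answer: √249082698/178 ≈ 88.665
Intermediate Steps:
r(X) = 1/(5 + X) (r(X) = 1/(X + 5) = 1/(5 + X))
W = -2765 (W = -35*(-2*0 + 79) = -35*(0 + 79) = -35*79 = -2765)
w(U) = -2053/178 (w(U) = 4 - 2765/178 = -2053/178)
√(w(r(14)) + 7873) = √(-2053/178 + 7873) = √(1399341/178) = √249082698/178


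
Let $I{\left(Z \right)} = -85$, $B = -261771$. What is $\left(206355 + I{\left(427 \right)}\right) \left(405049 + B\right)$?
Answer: $29553953060$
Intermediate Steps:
$\left(206355 + I{\left(427 \right)}\right) \left(405049 + B\right) = \left(206355 - 85\right) \left(405049 - 261771\right) = 206270 \cdot 143278 = 29553953060$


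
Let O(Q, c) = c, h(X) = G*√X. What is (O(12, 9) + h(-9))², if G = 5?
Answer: -144 + 270*I ≈ -144.0 + 270.0*I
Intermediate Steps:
h(X) = 5*√X
(O(12, 9) + h(-9))² = (9 + 5*√(-9))² = (9 + 5*(3*I))² = (9 + 15*I)²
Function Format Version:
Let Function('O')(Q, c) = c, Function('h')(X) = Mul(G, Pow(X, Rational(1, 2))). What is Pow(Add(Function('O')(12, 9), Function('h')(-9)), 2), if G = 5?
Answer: Add(-144, Mul(270, I)) ≈ Add(-144.00, Mul(270.00, I))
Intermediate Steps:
Function('h')(X) = Mul(5, Pow(X, Rational(1, 2)))
Pow(Add(Function('O')(12, 9), Function('h')(-9)), 2) = Pow(Add(9, Mul(5, Pow(-9, Rational(1, 2)))), 2) = Pow(Add(9, Mul(5, Mul(3, I))), 2) = Pow(Add(9, Mul(15, I)), 2)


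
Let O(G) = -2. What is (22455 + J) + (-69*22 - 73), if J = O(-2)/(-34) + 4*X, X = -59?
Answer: 350677/17 ≈ 20628.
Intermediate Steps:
J = -4011/17 (J = -2/(-34) + 4*(-59) = -2*(-1/34) - 236 = 1/17 - 236 = -4011/17 ≈ -235.94)
(22455 + J) + (-69*22 - 73) = (22455 - 4011/17) + (-69*22 - 73) = 377724/17 + (-1518 - 73) = 377724/17 - 1591 = 350677/17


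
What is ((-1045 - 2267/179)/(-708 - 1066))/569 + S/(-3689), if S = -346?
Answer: 31607480031/333271036693 ≈ 0.094840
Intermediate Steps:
((-1045 - 2267/179)/(-708 - 1066))/569 + S/(-3689) = ((-1045 - 2267/179)/(-708 - 1066))/569 - 346/(-3689) = ((-1045 - 2267*1/179)/(-1774))*(1/569) - 346*(-1/3689) = ((-1045 - 2267/179)*(-1/1774))*(1/569) + 346/3689 = -189322/179*(-1/1774)*(1/569) + 346/3689 = (94661/158773)*(1/569) + 346/3689 = 94661/90341837 + 346/3689 = 31607480031/333271036693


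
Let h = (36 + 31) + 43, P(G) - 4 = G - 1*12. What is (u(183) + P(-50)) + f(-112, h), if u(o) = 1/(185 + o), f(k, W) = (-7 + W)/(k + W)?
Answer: -40295/368 ≈ -109.50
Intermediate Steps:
P(G) = -8 + G (P(G) = 4 + (G - 1*12) = 4 + (G - 12) = 4 + (-12 + G) = -8 + G)
h = 110 (h = 67 + 43 = 110)
f(k, W) = (-7 + W)/(W + k)
(u(183) + P(-50)) + f(-112, h) = (1/(185 + 183) + (-8 - 50)) + (-7 + 110)/(110 - 112) = (1/368 - 58) + 103/(-2) = (1/368 - 58) - 1/2*103 = -21343/368 - 103/2 = -40295/368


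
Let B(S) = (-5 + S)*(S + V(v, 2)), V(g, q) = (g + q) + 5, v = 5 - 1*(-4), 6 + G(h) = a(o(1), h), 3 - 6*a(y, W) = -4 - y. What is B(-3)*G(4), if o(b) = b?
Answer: 1456/3 ≈ 485.33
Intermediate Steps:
a(y, W) = 7/6 + y/6 (a(y, W) = 1/2 - (-4 - y)/6 = 1/2 + (2/3 + y/6) = 7/6 + y/6)
G(h) = -14/3 (G(h) = -6 + (7/6 + (1/6)*1) = -6 + (7/6 + 1/6) = -6 + 4/3 = -14/3)
v = 9 (v = 5 + 4 = 9)
V(g, q) = 5 + g + q
B(S) = (-5 + S)*(16 + S) (B(S) = (-5 + S)*(S + (5 + 9 + 2)) = (-5 + S)*(S + 16) = (-5 + S)*(16 + S))
B(-3)*G(4) = (-80 + (-3)**2 + 11*(-3))*(-14/3) = (-80 + 9 - 33)*(-14/3) = -104*(-14/3) = 1456/3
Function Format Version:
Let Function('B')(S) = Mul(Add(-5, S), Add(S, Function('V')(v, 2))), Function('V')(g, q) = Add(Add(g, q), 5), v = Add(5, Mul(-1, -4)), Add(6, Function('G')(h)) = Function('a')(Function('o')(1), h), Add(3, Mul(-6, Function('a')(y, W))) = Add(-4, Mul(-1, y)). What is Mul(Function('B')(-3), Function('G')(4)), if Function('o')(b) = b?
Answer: Rational(1456, 3) ≈ 485.33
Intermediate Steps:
Function('a')(y, W) = Add(Rational(7, 6), Mul(Rational(1, 6), y)) (Function('a')(y, W) = Add(Rational(1, 2), Mul(Rational(-1, 6), Add(-4, Mul(-1, y)))) = Add(Rational(1, 2), Add(Rational(2, 3), Mul(Rational(1, 6), y))) = Add(Rational(7, 6), Mul(Rational(1, 6), y)))
Function('G')(h) = Rational(-14, 3) (Function('G')(h) = Add(-6, Add(Rational(7, 6), Mul(Rational(1, 6), 1))) = Add(-6, Add(Rational(7, 6), Rational(1, 6))) = Add(-6, Rational(4, 3)) = Rational(-14, 3))
v = 9 (v = Add(5, 4) = 9)
Function('V')(g, q) = Add(5, g, q)
Function('B')(S) = Mul(Add(-5, S), Add(16, S)) (Function('B')(S) = Mul(Add(-5, S), Add(S, Add(5, 9, 2))) = Mul(Add(-5, S), Add(S, 16)) = Mul(Add(-5, S), Add(16, S)))
Mul(Function('B')(-3), Function('G')(4)) = Mul(Add(-80, Pow(-3, 2), Mul(11, -3)), Rational(-14, 3)) = Mul(Add(-80, 9, -33), Rational(-14, 3)) = Mul(-104, Rational(-14, 3)) = Rational(1456, 3)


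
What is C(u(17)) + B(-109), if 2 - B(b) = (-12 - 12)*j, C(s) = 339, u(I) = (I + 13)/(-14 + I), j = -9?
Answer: 125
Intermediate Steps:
u(I) = (13 + I)/(-14 + I)
B(b) = -214 (B(b) = 2 - (-12 - 12)*(-9) = 2 - (-24)*(-9) = 2 - 1*216 = 2 - 216 = -214)
C(u(17)) + B(-109) = 339 - 214 = 125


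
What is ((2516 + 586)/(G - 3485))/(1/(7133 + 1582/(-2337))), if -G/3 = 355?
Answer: -1231068509/253175 ≈ -4862.5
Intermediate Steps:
G = -1065 (G = -3*355 = -1065)
((2516 + 586)/(G - 3485))/(1/(7133 + 1582/(-2337))) = ((2516 + 586)/(-1065 - 3485))/(1/(7133 + 1582/(-2337))) = (3102/(-4550))/(1/(7133 + 1582*(-1/2337))) = (3102*(-1/4550))/(1/(7133 - 1582/2337)) = -1551/(2275*(1/(16668239/2337))) = -1551/(2275*2337/16668239) = -1551/2275*16668239/2337 = -1231068509/253175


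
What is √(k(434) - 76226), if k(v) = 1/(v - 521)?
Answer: I*√576954681/87 ≈ 276.09*I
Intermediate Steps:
k(v) = 1/(-521 + v)
√(k(434) - 76226) = √(1/(-521 + 434) - 76226) = √(1/(-87) - 76226) = √(-1/87 - 76226) = √(-6631663/87) = I*√576954681/87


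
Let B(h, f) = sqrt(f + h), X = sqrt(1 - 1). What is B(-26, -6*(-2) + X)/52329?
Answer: I*sqrt(14)/52329 ≈ 7.1503e-5*I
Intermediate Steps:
X = 0 (X = sqrt(0) = 0)
B(-26, -6*(-2) + X)/52329 = sqrt((-6*(-2) + 0) - 26)/52329 = sqrt((12 + 0) - 26)*(1/52329) = sqrt(12 - 26)*(1/52329) = sqrt(-14)*(1/52329) = (I*sqrt(14))*(1/52329) = I*sqrt(14)/52329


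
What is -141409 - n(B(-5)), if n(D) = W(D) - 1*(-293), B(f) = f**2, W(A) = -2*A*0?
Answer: -141702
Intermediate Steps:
W(A) = 0
n(D) = 293 (n(D) = 0 - 1*(-293) = 0 + 293 = 293)
-141409 - n(B(-5)) = -141409 - 1*293 = -141409 - 293 = -141702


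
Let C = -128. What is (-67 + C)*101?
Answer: -19695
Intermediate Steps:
(-67 + C)*101 = (-67 - 128)*101 = -195*101 = -19695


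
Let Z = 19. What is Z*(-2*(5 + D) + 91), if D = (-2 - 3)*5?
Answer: 2489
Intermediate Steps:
D = -25 (D = -5*5 = -25)
Z*(-2*(5 + D) + 91) = 19*(-2*(5 - 25) + 91) = 19*(-2*(-20) + 91) = 19*(40 + 91) = 19*131 = 2489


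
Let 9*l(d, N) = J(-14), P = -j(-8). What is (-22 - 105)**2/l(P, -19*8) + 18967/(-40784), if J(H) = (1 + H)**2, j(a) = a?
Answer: 5917040801/6892496 ≈ 858.48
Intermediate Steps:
P = 8 (P = -1*(-8) = 8)
l(d, N) = 169/9 (l(d, N) = (1 - 14)**2/9 = (1/9)*(-13)**2 = (1/9)*169 = 169/9)
(-22 - 105)**2/l(P, -19*8) + 18967/(-40784) = (-22 - 105)**2/(169/9) + 18967/(-40784) = (-127)**2*(9/169) + 18967*(-1/40784) = 16129*(9/169) - 18967/40784 = 145161/169 - 18967/40784 = 5917040801/6892496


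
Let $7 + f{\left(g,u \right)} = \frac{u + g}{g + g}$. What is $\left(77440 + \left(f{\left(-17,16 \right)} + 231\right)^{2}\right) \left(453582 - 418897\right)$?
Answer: $\frac{5117401626365}{1156} \approx 4.4268 \cdot 10^{9}$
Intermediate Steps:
$f{\left(g,u \right)} = -7 + \frac{g + u}{2 g}$ ($f{\left(g,u \right)} = -7 + \frac{u + g}{g + g} = -7 + \frac{g + u}{2 g}$)
$\left(77440 + \left(f{\left(-17,16 \right)} + 231\right)^{2}\right) \left(453582 - 418897\right) = \left(77440 + \left(\frac{16 - -221}{2 \left(-17\right)} + 231\right)^{2}\right) \left(453582 - 418897\right) = \left(77440 + \left(\frac{1}{2} \left(- \frac{1}{17}\right) \left(16 + 221\right) + 231\right)^{2}\right) 34685 = \left(77440 + \left(\frac{1}{2} \left(- \frac{1}{17}\right) 237 + 231\right)^{2}\right) 34685 = \left(77440 + \left(- \frac{237}{34} + 231\right)^{2}\right) 34685 = \left(77440 + \left(\frac{7617}{34}\right)^{2}\right) 34685 = \left(77440 + \frac{58018689}{1156}\right) 34685 = \frac{147539329}{1156} \cdot 34685 = \frac{5117401626365}{1156}$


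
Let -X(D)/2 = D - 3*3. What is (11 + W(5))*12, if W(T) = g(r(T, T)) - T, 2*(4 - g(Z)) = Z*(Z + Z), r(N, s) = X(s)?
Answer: -648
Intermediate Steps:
X(D) = 18 - 2*D (X(D) = -2*(D - 3*3) = -2*(D - 9) = -2*(-9 + D) = 18 - 2*D)
r(N, s) = 18 - 2*s
g(Z) = 4 - Z² (g(Z) = 4 - Z*(Z + Z)/2 = 4 - Z*2*Z/2 = 4 - Z²)
W(T) = 4 - T - (18 - 2*T)² (W(T) = (4 - (18 - 2*T)²) - T = 4 - T - (18 - 2*T)²)
(11 + W(5))*12 = (11 + (4 - 1*5 - 4*(-9 + 5)²))*12 = (11 + (4 - 5 - 4*(-4)²))*12 = (11 + (4 - 5 - 4*16))*12 = (11 + (4 - 5 - 64))*12 = (11 - 65)*12 = -54*12 = -648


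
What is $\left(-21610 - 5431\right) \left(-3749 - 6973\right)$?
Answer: $289933602$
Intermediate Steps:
$\left(-21610 - 5431\right) \left(-3749 - 6973\right) = \left(-27041\right) \left(-10722\right) = 289933602$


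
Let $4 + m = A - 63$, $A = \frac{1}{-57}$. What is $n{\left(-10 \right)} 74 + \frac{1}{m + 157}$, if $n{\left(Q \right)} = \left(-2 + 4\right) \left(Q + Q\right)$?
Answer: $- \frac{15181783}{5129} \approx -2960.0$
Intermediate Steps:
$A = - \frac{1}{57} \approx -0.017544$
$m = - \frac{3820}{57}$ ($m = -4 - \frac{3592}{57} = - \frac{3820}{57} \approx -67.018$)
$n{\left(Q \right)} = 4 Q$ ($n{\left(Q \right)} = 2 \cdot 2 Q = 4 Q$)
$n{\left(-10 \right)} 74 + \frac{1}{m + 157} = 4 \left(-10\right) 74 + \frac{1}{- \frac{3820}{57} + 157} = \left(-40\right) 74 + \frac{1}{\frac{5129}{57}} = -2960 + \frac{57}{5129} = - \frac{15181783}{5129}$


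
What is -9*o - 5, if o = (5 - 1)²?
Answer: -149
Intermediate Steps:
o = 16 (o = 4² = 16)
-9*o - 5 = -9*16 - 5 = -144 - 5 = -149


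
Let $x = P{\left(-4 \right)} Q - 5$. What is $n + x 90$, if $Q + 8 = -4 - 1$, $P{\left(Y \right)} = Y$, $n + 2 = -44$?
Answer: $4184$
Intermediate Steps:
$n = -46$ ($n = -2 - 44 = -46$)
$Q = -13$ ($Q = -8 - 5 = -13$)
$x = 47$ ($x = \left(-4\right) \left(-13\right) - 5 = 52 - 5 = 47$)
$n + x 90 = -46 + 47 \cdot 90 = -46 + 4230 = 4184$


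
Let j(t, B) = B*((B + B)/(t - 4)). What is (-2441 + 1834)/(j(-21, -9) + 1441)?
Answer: -15175/35863 ≈ -0.42314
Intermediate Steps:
j(t, B) = 2*B**2/(-4 + t) (j(t, B) = B*((2*B)/(-4 + t)) = B*(2*B/(-4 + t)) = 2*B**2/(-4 + t))
(-2441 + 1834)/(j(-21, -9) + 1441) = (-2441 + 1834)/(2*(-9)**2/(-4 - 21) + 1441) = -607/(2*81/(-25) + 1441) = -607/(2*81*(-1/25) + 1441) = -607/(-162/25 + 1441) = -607/35863/25 = -607*25/35863 = -15175/35863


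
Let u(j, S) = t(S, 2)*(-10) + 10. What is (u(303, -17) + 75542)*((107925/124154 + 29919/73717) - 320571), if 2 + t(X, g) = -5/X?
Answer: -1884576678732793065399/77794213553 ≈ -2.4225e+10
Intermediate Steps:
t(X, g) = -2 - 5/X
u(j, S) = 30 + 50/S (u(j, S) = (-2 - 5/S)*(-10) + 10 = (20 + 50/S) + 10 = 30 + 50/S)
(u(303, -17) + 75542)*((107925/124154 + 29919/73717) - 320571) = ((30 + 50/(-17)) + 75542)*((107925/124154 + 29919/73717) - 320571) = ((30 + 50*(-1/17)) + 75542)*((107925*(1/124154) + 29919*(1/73717)) - 320571) = ((30 - 50/17) + 75542)*((107925/124154 + 29919/73717) - 320571) = (460/17 + 75542)*(11670470751/9152260418 - 320571) = (1284674/17)*(-2933937603987927/9152260418) = -1884576678732793065399/77794213553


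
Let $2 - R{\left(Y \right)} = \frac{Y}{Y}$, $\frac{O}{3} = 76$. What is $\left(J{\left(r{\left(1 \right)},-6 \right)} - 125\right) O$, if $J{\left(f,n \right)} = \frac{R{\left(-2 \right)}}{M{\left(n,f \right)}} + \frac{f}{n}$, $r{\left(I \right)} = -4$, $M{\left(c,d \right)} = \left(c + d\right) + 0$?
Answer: $- \frac{141854}{5} \approx -28371.0$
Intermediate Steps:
$O = 228$ ($O = 3 \cdot 76 = 228$)
$M{\left(c,d \right)} = c + d$
$R{\left(Y \right)} = 1$ ($R{\left(Y \right)} = 2 - \frac{Y}{Y} = 2 - 1 = 1$)
$J{\left(f,n \right)} = \frac{1}{f + n} + \frac{f}{n}$ ($J{\left(f,n \right)} = 1 \frac{1}{n + f} + \frac{f}{n} = 1 \frac{1}{f + n} + \frac{f}{n} = \frac{1}{f + n} + \frac{f}{n}$)
$\left(J{\left(r{\left(1 \right)},-6 \right)} - 125\right) O = \left(\frac{-6 - 4 \left(-4 - 6\right)}{\left(-6\right) \left(-4 - 6\right)} - 125\right) 228 = \left(- \frac{-6 - -40}{6 \left(-10\right)} - 125\right) 228 = \left(\left(- \frac{1}{6}\right) \left(- \frac{1}{10}\right) \left(-6 + 40\right) - 125\right) 228 = \left(\left(- \frac{1}{6}\right) \left(- \frac{1}{10}\right) 34 - 125\right) 228 = \left(\frac{17}{30} - 125\right) 228 = \left(- \frac{3733}{30}\right) 228 = - \frac{141854}{5}$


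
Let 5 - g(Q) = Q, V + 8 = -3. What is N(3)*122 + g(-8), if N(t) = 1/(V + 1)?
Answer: ⅘ ≈ 0.80000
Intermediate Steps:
V = -11 (V = -8 - 3 = -11)
g(Q) = 5 - Q
N(t) = -⅒ (N(t) = 1/(-11 + 1) = 1/(-10) = -⅒)
N(3)*122 + g(-8) = -⅒*122 + (5 - 1*(-8)) = -61/5 + (5 + 8) = -61/5 + 13 = ⅘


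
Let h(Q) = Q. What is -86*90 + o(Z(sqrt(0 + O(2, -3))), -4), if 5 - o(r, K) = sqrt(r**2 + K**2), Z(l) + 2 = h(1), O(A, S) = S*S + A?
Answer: -7735 - sqrt(17) ≈ -7739.1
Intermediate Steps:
O(A, S) = A + S**2 (O(A, S) = S**2 + A = A + S**2)
Z(l) = -1 (Z(l) = -2 + 1 = -1)
o(r, K) = 5 - sqrt(K**2 + r**2) (o(r, K) = 5 - sqrt(r**2 + K**2) = 5 - sqrt(K**2 + r**2))
-86*90 + o(Z(sqrt(0 + O(2, -3))), -4) = -86*90 + (5 - sqrt((-4)**2 + (-1)**2)) = -7740 + (5 - sqrt(16 + 1)) = -7740 + (5 - sqrt(17)) = -7735 - sqrt(17)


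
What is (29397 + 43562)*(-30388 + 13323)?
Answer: -1245045335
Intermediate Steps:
(29397 + 43562)*(-30388 + 13323) = 72959*(-17065) = -1245045335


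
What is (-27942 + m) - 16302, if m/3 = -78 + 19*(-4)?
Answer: -44706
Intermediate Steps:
m = -462 (m = 3*(-78 + 19*(-4)) = 3*(-78 - 76) = 3*(-154) = -462)
(-27942 + m) - 16302 = (-27942 - 462) - 16302 = -28404 - 16302 = -44706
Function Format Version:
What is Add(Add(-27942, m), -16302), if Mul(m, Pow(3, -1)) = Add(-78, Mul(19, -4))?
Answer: -44706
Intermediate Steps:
m = -462 (m = Mul(3, Add(-78, Mul(19, -4))) = Mul(3, Add(-78, -76)) = Mul(3, -154) = -462)
Add(Add(-27942, m), -16302) = Add(Add(-27942, -462), -16302) = Add(-28404, -16302) = -44706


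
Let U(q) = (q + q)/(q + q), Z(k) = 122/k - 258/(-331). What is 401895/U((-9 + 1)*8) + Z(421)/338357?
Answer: 18949504505000765/47150386307 ≈ 4.0190e+5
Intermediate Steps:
Z(k) = 258/331 + 122/k (Z(k) = 122/k - 258*(-1/331) = 122/k + 258/331 = 258/331 + 122/k)
U(q) = 1 (U(q) = (2*q)/((2*q)) = (2*q)*(1/(2*q)) = 1)
401895/U((-9 + 1)*8) + Z(421)/338357 = 401895/1 + (258/331 + 122/421)/338357 = 401895*1 + (258/331 + 122*(1/421))*(1/338357) = 401895 + (258/331 + 122/421)*(1/338357) = 401895 + (149000/139351)*(1/338357) = 401895 + 149000/47150386307 = 18949504505000765/47150386307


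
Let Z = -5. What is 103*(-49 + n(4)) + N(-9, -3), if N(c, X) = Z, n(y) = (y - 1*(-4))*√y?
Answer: -3404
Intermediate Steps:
n(y) = √y*(4 + y) (n(y) = (y + 4)*√y = (4 + y)*√y = √y*(4 + y))
N(c, X) = -5
103*(-49 + n(4)) + N(-9, -3) = 103*(-49 + √4*(4 + 4)) - 5 = 103*(-49 + 2*8) - 5 = 103*(-49 + 16) - 5 = 103*(-33) - 5 = -3399 - 5 = -3404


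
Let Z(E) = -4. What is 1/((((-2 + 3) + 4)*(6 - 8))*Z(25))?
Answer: 1/40 ≈ 0.025000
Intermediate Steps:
1/((((-2 + 3) + 4)*(6 - 8))*Z(25)) = 1/((((-2 + 3) + 4)*(6 - 8))*(-4)) = 1/(((1 + 4)*(-2))*(-4)) = 1/((5*(-2))*(-4)) = 1/(-10*(-4)) = 1/40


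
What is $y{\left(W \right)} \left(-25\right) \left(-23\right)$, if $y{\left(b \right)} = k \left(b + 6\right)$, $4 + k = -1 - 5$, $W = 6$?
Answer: $-69000$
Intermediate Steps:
$k = -10$ ($k = -4 - 6 = -10$)
$y{\left(b \right)} = -60 - 10 b$ ($y{\left(b \right)} = - 10 \left(b + 6\right) = - 10 \left(6 + b\right) = -60 - 10 b$)
$y{\left(W \right)} \left(-25\right) \left(-23\right) = \left(-60 - 60\right) \left(-25\right) \left(-23\right) = \left(-120\right) \left(-25\right) \left(-23\right) = 3000 \left(-23\right) = -69000$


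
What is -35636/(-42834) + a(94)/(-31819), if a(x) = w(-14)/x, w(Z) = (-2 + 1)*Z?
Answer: 451636345/542863959 ≈ 0.83195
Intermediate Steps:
w(Z) = -Z
a(x) = 14/x (a(x) = (-1*(-14))/x = 14/x)
-35636/(-42834) + a(94)/(-31819) = -35636/(-42834) + (14/94)/(-31819) = -35636*(-1/42834) + (14*(1/94))*(-1/31819) = 302/363 + (7/47)*(-1/31819) = 302/363 - 7/1495493 = 451636345/542863959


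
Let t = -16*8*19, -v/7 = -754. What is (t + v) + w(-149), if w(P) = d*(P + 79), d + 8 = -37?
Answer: 5996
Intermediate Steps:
v = 5278 (v = -7*(-754) = 5278)
d = -45 (d = -8 - 37 = -45)
w(P) = -3555 - 45*P (w(P) = -45*(P + 79) = -45*(79 + P) = -3555 - 45*P)
t = -2432 (t = -128*19 = -2432)
(t + v) + w(-149) = (-2432 + 5278) + (-3555 - 45*(-149)) = 2846 + (-3555 + 6705) = 2846 + 3150 = 5996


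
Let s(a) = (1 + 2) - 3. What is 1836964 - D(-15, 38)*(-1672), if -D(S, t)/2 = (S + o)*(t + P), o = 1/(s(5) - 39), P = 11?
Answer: 167661212/39 ≈ 4.2990e+6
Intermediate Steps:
s(a) = 0 (s(a) = 3 - 3 = 0)
o = -1/39 (o = 1/(0 - 39) = 1/(-39) = -1/39 ≈ -0.025641)
D(S, t) = -2*(11 + t)*(-1/39 + S) (D(S, t) = -2*(S - 1/39)*(t + 11) = -2*(-1/39 + S)*(11 + t) = -2*(11 + t)*(-1/39 + S))
1836964 - D(-15, 38)*(-1672) = 1836964 - (22/39 - 22*(-15) + (2/39)*38 - 2*(-15)*38)*(-1672) = 1836964 - (22/39 + 330 + 76/39 + 1140)*(-1672) = 1836964 - 57428*(-1672)/39 = 1836964 - 1*(-96019616/39) = 1836964 + 96019616/39 = 167661212/39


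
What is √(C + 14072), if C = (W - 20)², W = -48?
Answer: 2*√4674 ≈ 136.73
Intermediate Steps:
C = 4624 (C = (-48 - 20)² = (-68)² = 4624)
√(C + 14072) = √(4624 + 14072) = √18696 = 2*√4674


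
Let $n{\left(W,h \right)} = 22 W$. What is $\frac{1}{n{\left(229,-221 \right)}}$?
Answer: $\frac{1}{5038} \approx 0.00019849$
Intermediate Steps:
$\frac{1}{n{\left(229,-221 \right)}} = \frac{1}{22 \cdot 229} = \frac{1}{5038}$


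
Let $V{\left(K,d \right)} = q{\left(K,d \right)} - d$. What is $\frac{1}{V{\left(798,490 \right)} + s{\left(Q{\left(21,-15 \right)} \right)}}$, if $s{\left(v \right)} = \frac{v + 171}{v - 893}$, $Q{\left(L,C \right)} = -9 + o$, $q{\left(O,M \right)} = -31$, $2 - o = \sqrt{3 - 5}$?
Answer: $\frac{- \sqrt{2} + 900 i}{8 \left(- 58633 i + 65 \sqrt{2}\right)} \approx -0.0019187 - 6.839 \cdot 10^{-9} i$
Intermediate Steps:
$o = 2 - i \sqrt{2}$ ($o = 2 - \sqrt{3 - 5} = 2 - \sqrt{-2} = 2 - i \sqrt{2} \approx 2.0 - 1.4142 i$)
$Q{\left(L,C \right)} = -7 - i \sqrt{2}$ ($Q{\left(L,C \right)} = -9 + \left(2 - i \sqrt{2}\right) = -7 - i \sqrt{2}$)
$s{\left(v \right)} = \frac{171 + v}{-893 + v}$
$V{\left(K,d \right)} = -31 - d$
$\frac{1}{V{\left(798,490 \right)} + s{\left(Q{\left(21,-15 \right)} \right)}} = \frac{1}{\left(-31 - 490\right) + \frac{171 - \left(7 + i \sqrt{2}\right)}{-893 - \left(7 + i \sqrt{2}\right)}} = \frac{1}{\left(-31 - 490\right) + \frac{164 - i \sqrt{2}}{-900 - i \sqrt{2}}} = \frac{1}{-521 + \frac{164 - i \sqrt{2}}{-900 - i \sqrt{2}}}$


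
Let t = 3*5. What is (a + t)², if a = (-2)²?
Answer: 361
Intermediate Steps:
a = 4
t = 15
(a + t)² = (4 + 15)² = 19² = 361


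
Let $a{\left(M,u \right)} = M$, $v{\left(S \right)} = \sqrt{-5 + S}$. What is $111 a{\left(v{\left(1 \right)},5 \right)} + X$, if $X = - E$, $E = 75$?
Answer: $-75 + 222 i \approx -75.0 + 222.0 i$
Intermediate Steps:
$X = -75$ ($X = \left(-1\right) 75 = -75$)
$111 a{\left(v{\left(1 \right)},5 \right)} + X = 111 \sqrt{-5 + 1} - 75 = 111 \sqrt{-4} - 75 = 111 \cdot 2 i - 75 = 222 i - 75 = -75 + 222 i$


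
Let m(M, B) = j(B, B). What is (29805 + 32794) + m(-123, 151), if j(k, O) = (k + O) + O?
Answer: 63052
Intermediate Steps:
j(k, O) = k + 2*O (j(k, O) = (O + k) + O = k + 2*O)
m(M, B) = 3*B (m(M, B) = B + 2*B = 3*B)
(29805 + 32794) + m(-123, 151) = (29805 + 32794) + 3*151 = 62599 + 453 = 63052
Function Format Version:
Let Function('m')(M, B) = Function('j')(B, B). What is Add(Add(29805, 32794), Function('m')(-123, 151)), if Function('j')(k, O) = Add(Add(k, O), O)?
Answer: 63052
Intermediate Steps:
Function('j')(k, O) = Add(k, Mul(2, O)) (Function('j')(k, O) = Add(Add(O, k), O) = Add(k, Mul(2, O)))
Function('m')(M, B) = Mul(3, B) (Function('m')(M, B) = Add(B, Mul(2, B)) = Mul(3, B))
Add(Add(29805, 32794), Function('m')(-123, 151)) = Add(Add(29805, 32794), Mul(3, 151)) = Add(62599, 453) = 63052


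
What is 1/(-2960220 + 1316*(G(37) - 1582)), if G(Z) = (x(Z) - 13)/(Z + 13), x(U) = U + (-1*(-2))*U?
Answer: -25/125988816 ≈ -1.9843e-7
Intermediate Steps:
x(U) = 3*U (x(U) = U + 2*U = 3*U)
G(Z) = (-13 + 3*Z)/(13 + Z) (G(Z) = (3*Z - 13)/(Z + 13) = (-13 + 3*Z)/(13 + Z))
1/(-2960220 + 1316*(G(37) - 1582)) = 1/(-2960220 + 1316*((-13 + 3*37)/(13 + 37) - 1582)) = 1/(-2960220 + 1316*((-13 + 111)/50 - 1582)) = 1/(-2960220 + 1316*((1/50)*98 - 1582)) = 1/(-2960220 + 1316*(49/25 - 1582)) = 1/(-2960220 + 1316*(-39501/25)) = 1/(-2960220 - 51983316/25) = 1/(-125988816/25) = -25/125988816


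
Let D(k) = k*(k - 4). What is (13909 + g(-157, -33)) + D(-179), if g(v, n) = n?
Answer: 46633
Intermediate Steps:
D(k) = k*(-4 + k)
(13909 + g(-157, -33)) + D(-179) = (13909 - 33) - 179*(-4 - 179) = 13876 - 179*(-183) = 13876 + 32757 = 46633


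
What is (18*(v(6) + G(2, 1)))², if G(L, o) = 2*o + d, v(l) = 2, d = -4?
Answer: 0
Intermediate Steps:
G(L, o) = -4 + 2*o (G(L, o) = 2*o - 4 = -4 + 2*o)
(18*(v(6) + G(2, 1)))² = (18*(2 + (-4 + 2*1)))² = (18*(2 + (-4 + 2)))² = (18*(2 - 2))² = (18*0)² = 0² = 0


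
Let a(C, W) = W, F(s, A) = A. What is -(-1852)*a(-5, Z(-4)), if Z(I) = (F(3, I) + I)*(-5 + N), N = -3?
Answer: 118528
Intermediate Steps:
Z(I) = -16*I (Z(I) = (I + I)*(-5 - 3) = (2*I)*(-8) = -16*I)
-(-1852)*a(-5, Z(-4)) = -(-1852)*(-16*(-4)) = -(-1852)*64 = -1*(-118528) = 118528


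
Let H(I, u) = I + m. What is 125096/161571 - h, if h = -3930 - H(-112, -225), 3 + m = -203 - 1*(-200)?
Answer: 616033748/161571 ≈ 3812.8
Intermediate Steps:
m = -6 (m = -3 + (-203 - 1*(-200)) = -3 + (-203 + 200) = -3 - 3 = -6)
H(I, u) = -6 + I (H(I, u) = I - 6 = -6 + I)
h = -3812 (h = -3930 - (-6 - 112) = -3930 - 1*(-118) = -3930 + 118 = -3812)
125096/161571 - h = 125096/161571 - 1*(-3812) = 125096*(1/161571) + 3812 = 125096/161571 + 3812 = 616033748/161571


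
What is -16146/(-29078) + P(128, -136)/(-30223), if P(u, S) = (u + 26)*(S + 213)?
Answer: 71586817/439412197 ≈ 0.16291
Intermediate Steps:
P(u, S) = (26 + u)*(213 + S)
-16146/(-29078) + P(128, -136)/(-30223) = -16146/(-29078) + (5538 + 26*(-136) + 213*128 - 136*128)/(-30223) = -16146*(-1/29078) + (5538 - 3536 + 27264 - 17408)*(-1/30223) = 8073/14539 + 11858*(-1/30223) = 8073/14539 - 11858/30223 = 71586817/439412197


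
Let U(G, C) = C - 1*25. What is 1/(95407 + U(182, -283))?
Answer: 1/95099 ≈ 1.0515e-5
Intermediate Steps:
U(G, C) = -25 + C (U(G, C) = C - 25 = -25 + C)
1/(95407 + U(182, -283)) = 1/(95407 + (-25 - 283)) = 1/(95407 - 308) = 1/95099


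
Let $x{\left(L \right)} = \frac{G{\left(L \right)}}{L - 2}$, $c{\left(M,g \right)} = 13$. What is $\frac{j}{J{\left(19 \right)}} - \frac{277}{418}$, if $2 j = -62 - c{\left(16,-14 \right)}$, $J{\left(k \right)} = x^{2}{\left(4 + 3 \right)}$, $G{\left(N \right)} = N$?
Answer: $- \frac{202724}{10241} \approx -19.795$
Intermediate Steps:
$x{\left(L \right)} = \frac{L}{-2 + L}$ ($x{\left(L \right)} = \frac{L}{L - 2} = \frac{L}{-2 + L}$)
$J{\left(k \right)} = \frac{49}{25}$ ($J{\left(k \right)} = \left(\frac{4 + 3}{-2 + \left(4 + 3\right)}\right)^{2} = \left(\frac{7}{-2 + 7}\right)^{2} = \left(\frac{7}{5}\right)^{2} = \frac{49}{25}$)
$j = - \frac{75}{2}$ ($j = \frac{-62 - 13}{2} = \frac{1}{2} \left(-75\right) = - \frac{75}{2} \approx -37.5$)
$\frac{j}{J{\left(19 \right)}} - \frac{277}{418} = - \frac{75}{2 \cdot \frac{49}{25}} - \frac{277}{418} = \left(- \frac{75}{2}\right) \frac{25}{49} - \frac{277}{418} = - \frac{1875}{98} - \frac{277}{418} = - \frac{202724}{10241}$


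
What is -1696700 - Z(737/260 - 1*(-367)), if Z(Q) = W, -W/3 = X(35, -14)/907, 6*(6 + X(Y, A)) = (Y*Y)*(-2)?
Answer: -1538908143/907 ≈ -1.6967e+6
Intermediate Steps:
X(Y, A) = -6 - Y**2/3 (X(Y, A) = -6 + ((Y*Y)*(-2))/6 = -6 + (Y**2*(-2))/6 = -6 + (-2*Y**2)/6 = -6 - Y**2/3)
W = 1243/907 (W = -3*(-6 - 1/3*35**2)/907 = -3*(-6 - 1/3*1225)/907 = -3*(-6 - 1225/3)/907 = -(-1243)/907 = -3*(-1243/2721) = 1243/907 ≈ 1.3705)
Z(Q) = 1243/907
-1696700 - Z(737/260 - 1*(-367)) = -1696700 - 1*1243/907 = -1696700 - 1243/907 = -1538908143/907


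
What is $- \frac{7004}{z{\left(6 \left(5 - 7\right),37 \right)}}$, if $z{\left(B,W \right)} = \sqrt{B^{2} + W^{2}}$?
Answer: $- \frac{412 \sqrt{1513}}{89} \approx -180.06$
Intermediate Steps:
$- \frac{7004}{z{\left(6 \left(5 - 7\right),37 \right)}} = - \frac{7004}{\sqrt{\left(6 \left(5 - 7\right)\right)^{2} + 37^{2}}} = - \frac{7004}{\sqrt{\left(6 \left(-2\right)\right)^{2} + 1369}} = - \frac{7004}{\sqrt{\left(-12\right)^{2} + 1369}} = - \frac{7004}{\sqrt{144 + 1369}} = - \frac{7004}{\sqrt{1513}} = - 7004 \frac{\sqrt{1513}}{1513} = - \frac{412 \sqrt{1513}}{89}$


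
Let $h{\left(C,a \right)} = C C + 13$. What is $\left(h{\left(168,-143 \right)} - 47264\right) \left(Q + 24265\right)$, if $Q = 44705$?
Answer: $-1312292190$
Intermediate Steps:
$h{\left(C,a \right)} = 13 + C^{2}$ ($h{\left(C,a \right)} = C^{2} + 13 = 13 + C^{2}$)
$\left(h{\left(168,-143 \right)} - 47264\right) \left(Q + 24265\right) = \left(\left(13 + 168^{2}\right) - 47264\right) \left(44705 + 24265\right) = \left(\left(13 + 28224\right) - 47264\right) 68970 = \left(28237 - 47264\right) 68970 = \left(-19027\right) 68970 = -1312292190$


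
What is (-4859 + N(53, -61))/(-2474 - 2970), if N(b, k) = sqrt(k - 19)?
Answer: 4859/5444 - I*sqrt(5)/1361 ≈ 0.89254 - 0.001643*I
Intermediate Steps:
N(b, k) = sqrt(-19 + k)
(-4859 + N(53, -61))/(-2474 - 2970) = (-4859 + sqrt(-19 - 61))/(-2474 - 2970) = (-4859 + sqrt(-80))/(-5444) = (-4859 + 4*I*sqrt(5))*(-1/5444) = 4859/5444 - I*sqrt(5)/1361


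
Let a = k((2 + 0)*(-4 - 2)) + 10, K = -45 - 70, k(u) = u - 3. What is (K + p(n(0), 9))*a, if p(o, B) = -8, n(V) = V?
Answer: 615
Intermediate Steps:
k(u) = -3 + u
K = -115
a = -5 (a = (-3 + (2 + 0)*(-4 - 2)) + 10 = (-3 + 2*(-6)) + 10 = (-3 - 12) + 10 = -15 + 10 = -5)
(K + p(n(0), 9))*a = (-115 - 8)*(-5) = -123*(-5) = 615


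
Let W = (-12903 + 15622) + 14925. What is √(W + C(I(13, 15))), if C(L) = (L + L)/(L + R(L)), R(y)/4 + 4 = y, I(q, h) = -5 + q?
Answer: √158802/3 ≈ 132.83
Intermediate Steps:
R(y) = -16 + 4*y
W = 17644 (W = 2719 + 14925 = 17644)
C(L) = 2*L/(-16 + 5*L) (C(L) = (L + L)/(L + (-16 + 4*L)) = (2*L)/(-16 + 5*L) = 2*L/(-16 + 5*L))
√(W + C(I(13, 15))) = √(17644 + 2*(-5 + 13)/(-16 + 5*(-5 + 13))) = √(17644 + 2*8/(-16 + 5*8)) = √(17644 + 2*8/(-16 + 40)) = √(17644 + 2*8/24) = √(17644 + 2*8*(1/24)) = √(17644 + ⅔) = √(52934/3) = √158802/3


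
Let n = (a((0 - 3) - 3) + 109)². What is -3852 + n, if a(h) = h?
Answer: 6757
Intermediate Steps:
n = 10609 (n = (((0 - 3) - 3) + 109)² = ((-3 - 3) + 109)² = (-6 + 109)² = 103² = 10609)
-3852 + n = -3852 + 10609 = 6757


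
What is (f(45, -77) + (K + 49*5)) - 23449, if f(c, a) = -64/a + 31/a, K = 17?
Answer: -162306/7 ≈ -23187.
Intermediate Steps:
f(c, a) = -33/a
(f(45, -77) + (K + 49*5)) - 23449 = (-33/(-77) + (17 + 49*5)) - 23449 = (-33*(-1/77) + (17 + 245)) - 23449 = (3/7 + 262) - 23449 = 1837/7 - 23449 = -162306/7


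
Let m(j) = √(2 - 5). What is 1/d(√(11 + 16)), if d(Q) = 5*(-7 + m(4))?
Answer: -7/260 - I*√3/260 ≈ -0.026923 - 0.0066617*I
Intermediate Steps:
m(j) = I*√3 (m(j) = √(-3) = I*√3)
d(Q) = -35 + 5*I*√3 (d(Q) = 5*(-7 + I*√3) = -35 + 5*I*√3)
1/d(√(11 + 16)) = 1/(-35 + 5*I*√3)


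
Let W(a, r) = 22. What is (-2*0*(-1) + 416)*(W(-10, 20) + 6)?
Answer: 11648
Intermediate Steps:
(-2*0*(-1) + 416)*(W(-10, 20) + 6) = (-2*0*(-1) + 416)*(22 + 6) = (0*(-1) + 416)*28 = (0 + 416)*28 = 416*28 = 11648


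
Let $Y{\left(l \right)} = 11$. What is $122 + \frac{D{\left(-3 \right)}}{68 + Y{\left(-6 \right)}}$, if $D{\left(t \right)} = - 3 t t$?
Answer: $\frac{9611}{79} \approx 121.66$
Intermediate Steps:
$D{\left(t \right)} = - 3 t^{2}$
$122 + \frac{D{\left(-3 \right)}}{68 + Y{\left(-6 \right)}} = 122 + \frac{\left(-3\right) \left(-3\right)^{2}}{68 + 11} = 122 + \frac{\left(-3\right) 9}{79} = 122 + \frac{1}{79} \left(-27\right) = 122 - \frac{27}{79} = \frac{9611}{79}$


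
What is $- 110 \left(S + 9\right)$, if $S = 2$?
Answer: $-1210$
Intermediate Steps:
$- 110 \left(S + 9\right) = - 110 \left(2 + 9\right) = \left(-110\right) 11 = -1210$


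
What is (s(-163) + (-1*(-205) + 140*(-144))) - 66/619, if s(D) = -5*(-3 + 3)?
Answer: -12352211/619 ≈ -19955.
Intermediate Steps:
s(D) = 0 (s(D) = -5*0 = 0)
(s(-163) + (-1*(-205) + 140*(-144))) - 66/619 = (0 + (-1*(-205) + 140*(-144))) - 66/619 = (0 + (205 - 20160)) + (1/619)*(-66) = (0 - 19955) - 66/619 = -19955 - 66/619 = -12352211/619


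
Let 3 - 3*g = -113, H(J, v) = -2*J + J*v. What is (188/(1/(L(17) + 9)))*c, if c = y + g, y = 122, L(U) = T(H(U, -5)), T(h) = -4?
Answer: 453080/3 ≈ 1.5103e+5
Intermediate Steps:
g = 116/3 (g = 1 - 1/3*(-113) = 1 + 113/3 = 116/3 ≈ 38.667)
L(U) = -4
c = 482/3 (c = 122 + 116/3 = 482/3 ≈ 160.67)
(188/(1/(L(17) + 9)))*c = (188/(1/(-4 + 9)))*(482/3) = (188/(1/5))*(482/3) = (188*5)*(482/3) = 940*(482/3) = 453080/3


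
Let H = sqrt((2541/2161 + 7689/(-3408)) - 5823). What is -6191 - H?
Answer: -6191 - 5*I*sqrt(87747259324829)/613724 ≈ -6191.0 - 76.316*I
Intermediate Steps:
H = 5*I*sqrt(87747259324829)/613724 (H = sqrt((2541*(1/2161) + 7689*(-1/3408)) - 5823) = sqrt((2541/2161 - 2563/1136) - 5823) = sqrt(-2652067/2454896 - 5823) = sqrt(-14297511475/2454896) = 5*I*sqrt(87747259324829)/613724 ≈ 76.316*I)
-6191 - H = -6191 - 5*I*sqrt(87747259324829)/613724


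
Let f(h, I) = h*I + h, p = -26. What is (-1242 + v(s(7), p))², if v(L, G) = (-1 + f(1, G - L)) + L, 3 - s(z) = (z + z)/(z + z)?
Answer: 1607824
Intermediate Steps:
s(z) = 2 (s(z) = 3 - (z + z)/(z + z) = 3 - 2*z/(2*z) = 3 - 2*z*1/(2*z) = 3 - 1*1 = 3 - 1 = 2)
f(h, I) = h + I*h (f(h, I) = I*h + h = h + I*h)
v(L, G) = G (v(L, G) = (-1 + 1*(1 + (G - L))) + L = (-1 + 1*(1 + G - L)) + L = (-1 + (1 + G - L)) + L = (G - L) + L = G)
(-1242 + v(s(7), p))² = (-1242 - 26)² = (-1268)² = 1607824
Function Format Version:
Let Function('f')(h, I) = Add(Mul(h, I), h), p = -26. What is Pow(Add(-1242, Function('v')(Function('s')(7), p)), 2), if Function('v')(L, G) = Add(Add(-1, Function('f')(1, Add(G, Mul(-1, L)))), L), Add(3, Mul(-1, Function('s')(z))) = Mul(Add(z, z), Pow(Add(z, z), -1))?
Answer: 1607824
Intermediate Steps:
Function('s')(z) = 2 (Function('s')(z) = Add(3, Mul(-1, Mul(Add(z, z), Pow(Add(z, z), -1)))) = Add(3, Mul(-1, Mul(Mul(2, z), Pow(Mul(2, z), -1)))) = Add(3, Mul(-1, Mul(Mul(2, z), Mul(Rational(1, 2), Pow(z, -1))))) = Add(3, Mul(-1, 1)) = Add(3, -1) = 2)
Function('f')(h, I) = Add(h, Mul(I, h)) (Function('f')(h, I) = Add(Mul(I, h), h) = Add(h, Mul(I, h)))
Function('v')(L, G) = G (Function('v')(L, G) = Add(Add(-1, Mul(1, Add(1, Add(G, Mul(-1, L))))), L) = Add(Add(-1, Mul(1, Add(1, G, Mul(-1, L)))), L) = Add(Add(-1, Add(1, G, Mul(-1, L))), L) = Add(Add(G, Mul(-1, L)), L) = G)
Pow(Add(-1242, Function('v')(Function('s')(7), p)), 2) = Pow(Add(-1242, -26), 2) = Pow(-1268, 2) = 1607824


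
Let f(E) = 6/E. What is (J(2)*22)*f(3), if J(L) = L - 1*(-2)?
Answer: 176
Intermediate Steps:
J(L) = 2 + L (J(L) = L + 2 = 2 + L)
(J(2)*22)*f(3) = ((2 + 2)*22)*(6/3) = (4*22)*(6*(⅓)) = 88*2 = 176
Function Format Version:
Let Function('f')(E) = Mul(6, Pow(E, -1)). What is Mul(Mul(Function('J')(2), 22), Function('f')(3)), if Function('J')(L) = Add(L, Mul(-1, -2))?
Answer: 176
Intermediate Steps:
Function('J')(L) = Add(2, L) (Function('J')(L) = Add(L, 2) = Add(2, L))
Mul(Mul(Function('J')(2), 22), Function('f')(3)) = Mul(Mul(Add(2, 2), 22), Mul(6, Pow(3, -1))) = Mul(Mul(4, 22), Mul(6, Rational(1, 3))) = Mul(88, 2) = 176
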